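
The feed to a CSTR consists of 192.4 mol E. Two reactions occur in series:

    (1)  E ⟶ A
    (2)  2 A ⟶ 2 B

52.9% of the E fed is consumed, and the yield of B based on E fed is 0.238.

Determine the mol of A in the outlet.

56 mol

Conversion of E: E consumed = 1ξ₁ = 0.529 × 192.4 → ξ₁ = 101.8 mol.
Yield of B: 2ξ₂ / 192.4 = 0.238 → ξ₂ = 22.9 mol.
Outlet amounts (n = n₀ + Σ ν·ξ):
  E: 192.4 − 1(101.8) = 90.62
  A: 0 + 1(101.8) − 2(22.9) = 55.99
  B: 0 + 2(22.9) = 45.79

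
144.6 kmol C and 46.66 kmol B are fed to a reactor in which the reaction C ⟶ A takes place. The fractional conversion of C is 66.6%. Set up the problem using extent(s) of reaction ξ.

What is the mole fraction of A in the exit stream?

C reacted = 0.666 × 144.6 = 96.3 kmol; ν_C = −1, so ξ = 96.3/1 = 96.3 kmol.
Outlet amounts (n = n₀ + ν ξ):
  C: 144.6 − 1(96.3) = 48.3
  A: 0 + 1(96.3) = 96.3
  B: 46.66 (inert)
Total out = 191.3 kmol; y_A = 96.3 / 191.3 = 0.5035.

0.504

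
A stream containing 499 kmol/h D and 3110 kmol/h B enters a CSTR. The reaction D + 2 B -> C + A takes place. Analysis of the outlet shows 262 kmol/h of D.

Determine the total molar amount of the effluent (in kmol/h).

For D: n = n₀ − 1ξ → 262 = 499 − 1ξ, giving ξ = 237 kmol/h.
Outlet amounts (n = n₀ + ν ξ):
  D: 499 − 1(237) = 262
  B: 3110 − 2(237) = 2636
  C: 0 + 1(237) = 237
  A: 0 + 1(237) = 237
Total out = 262 + 2636 + 237 + 237 = 3372 kmol/h.

3370 kmol/h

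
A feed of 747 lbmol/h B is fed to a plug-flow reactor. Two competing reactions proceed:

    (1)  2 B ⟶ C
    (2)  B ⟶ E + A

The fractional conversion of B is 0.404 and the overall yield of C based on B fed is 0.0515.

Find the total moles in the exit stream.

933 lbmol/h

Yield of C: 1ξ₁ / 747 = 0.0515 → ξ₁ = 38.47 lbmol/h.
Conversion of B: 2ξ₁ + 1ξ₂ = 0.404 × 747 = 301.8 → ξ₂ = 224.8 lbmol/h.
Outlet amounts (n = n₀ + Σ ν·ξ):
  B: 747 − 2(38.47) − 1(224.8) = 445.2
  C: 0 + 1(38.47) = 38.47
  E: 0 + 1(224.8) = 224.8
  A: 0 + 1(224.8) = 224.8
Total out = 445.2 + 38.47 + 224.8 + 224.8 = 933.4 lbmol/h.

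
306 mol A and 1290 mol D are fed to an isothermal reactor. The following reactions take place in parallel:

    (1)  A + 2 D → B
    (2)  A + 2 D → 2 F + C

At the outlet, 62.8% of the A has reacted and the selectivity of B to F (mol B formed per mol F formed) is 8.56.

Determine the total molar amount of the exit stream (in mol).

Conversion of A: A consumed = 0.628 × 306 = 192.2 mol = 1ξ₁ + 1ξ₂.
Selectivity: 1ξ₁ / (2ξ₂) = 8.56 → ξ₁ = 17.12 ξ₂.
Substitute: (1·17.12 + 1) ξ₂ = 192.2 → ξ₂ = 10.61 mol, ξ₁ = 181.6 mol.
Outlet amounts (n = n₀ + Σ ν·ξ):
  A: 306 − 1(181.6) − 1(10.61) = 113.8
  D: 1290 − 2(181.6) − 2(10.61) = 905.7
  B: 0 + 1(181.6) = 181.6
  F: 0 + 2(10.61) = 21.21
  C: 0 + 1(10.61) = 10.61
Total out = 113.8 + 905.7 + 181.6 + 21.21 + 10.61 = 1233 mol.

1230 mol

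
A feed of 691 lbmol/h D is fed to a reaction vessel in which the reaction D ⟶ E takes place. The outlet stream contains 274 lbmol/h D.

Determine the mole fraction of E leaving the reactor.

For D: n = n₀ − 1ξ → 274 = 691 − 1ξ, giving ξ = 417 lbmol/h.
Outlet amounts (n = n₀ + ν ξ):
  D: 691 − 1(417) = 274
  E: 0 + 1(417) = 417
Total out = 691 lbmol/h; y_E = 417 / 691 = 0.6035.

0.603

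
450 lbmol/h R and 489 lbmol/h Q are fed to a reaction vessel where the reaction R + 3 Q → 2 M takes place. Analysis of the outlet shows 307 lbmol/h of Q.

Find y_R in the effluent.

0.476

For Q: n = n₀ − 3ξ → 307 = 489 − 3ξ, giving ξ = 60.67 lbmol/h.
Outlet amounts (n = n₀ + ν ξ):
  R: 450 − 1(60.67) = 389.3
  Q: 489 − 3(60.67) = 307
  M: 0 + 2(60.67) = 121.3
Total out = 817.7 lbmol/h; y_R = 389.3 / 817.7 = 0.4762.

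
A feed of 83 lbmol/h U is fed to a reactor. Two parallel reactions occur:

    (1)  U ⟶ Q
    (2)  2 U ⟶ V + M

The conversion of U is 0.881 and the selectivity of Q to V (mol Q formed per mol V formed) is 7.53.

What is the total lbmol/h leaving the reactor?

83 lbmol/h

Conversion of U: U consumed = 0.881 × 83 = 73.12 lbmol/h = 1ξ₁ + 2ξ₂.
Selectivity: 1ξ₁ / (1ξ₂) = 7.53 → ξ₁ = 7.53 ξ₂.
Substitute: (1·7.53 + 2) ξ₂ = 73.12 → ξ₂ = 7.673 lbmol/h, ξ₁ = 57.78 lbmol/h.
Outlet amounts (n = n₀ + Σ ν·ξ):
  U: 83 − 1(57.78) − 2(7.673) = 9.877
  Q: 0 + 1(57.78) = 57.78
  V: 0 + 1(7.673) = 7.673
  M: 0 + 1(7.673) = 7.673
Total out = 9.877 + 57.78 + 7.673 + 7.673 = 83 lbmol/h.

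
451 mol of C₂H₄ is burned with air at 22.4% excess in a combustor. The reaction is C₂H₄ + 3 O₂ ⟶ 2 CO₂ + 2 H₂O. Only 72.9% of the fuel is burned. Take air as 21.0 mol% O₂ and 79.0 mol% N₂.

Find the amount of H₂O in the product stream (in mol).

658 mol

Stoichiometric O₂ = 3 × 451 = 1353 mol; O₂ fed = 1353 × 1.224 = 1656 mol.
N₂ fed = 1656 × 79/21 = 6230 mol.
Fuel reacted = 0.729 × 451 → ξ = 328.8 mol.
Outlet (n = n₀ + ν ξ):
  C₂H₄: 451 − 1(328.8) = 122.2
  O₂: 1656 − 3(328.8) = 669.7
  N₂: 6230 (inert)
  CO₂: 0 + 2(328.8) = 657.6
  H₂O: 0 + 2(328.8) = 657.6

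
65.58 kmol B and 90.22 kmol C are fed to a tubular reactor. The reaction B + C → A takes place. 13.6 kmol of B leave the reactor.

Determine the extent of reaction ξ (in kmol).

ξ = 52 kmol

For B: n = n₀ − 1ξ → 13.6 = 65.58 − 1ξ, giving ξ = 51.98 kmol.
Outlet amounts (n = n₀ + ν ξ):
  B: 65.58 − 1(51.98) = 13.6
  C: 90.22 − 1(51.98) = 38.24
  A: 0 + 1(51.98) = 51.98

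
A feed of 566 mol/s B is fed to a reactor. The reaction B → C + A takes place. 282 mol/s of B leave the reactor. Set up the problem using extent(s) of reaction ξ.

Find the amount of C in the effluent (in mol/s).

For B: n = n₀ − 1ξ → 282 = 566 − 1ξ, giving ξ = 284 mol/s.
Outlet amounts (n = n₀ + ν ξ):
  B: 566 − 1(284) = 282
  C: 0 + 1(284) = 284
  A: 0 + 1(284) = 284

284 mol/s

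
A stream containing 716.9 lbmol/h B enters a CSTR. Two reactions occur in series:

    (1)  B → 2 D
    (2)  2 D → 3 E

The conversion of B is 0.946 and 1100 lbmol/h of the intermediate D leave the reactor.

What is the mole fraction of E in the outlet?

0.252

Conversion of B: B consumed = 1ξ₁ = 0.946 × 716.9 → ξ₁ = 678.2 lbmol/h.
D balance: n_D = 0 + 2ξ₁ − 2ξ₂ = 1100 → ξ₂ = (2·678.2 − 1100)/2 = 128.2 lbmol/h.
Outlet amounts (n = n₀ + Σ ν·ξ):
  B: 716.9 − 1(678.2) = 38.71
  D: 0 + 2(678.2) − 2(128.2) = 1100
  E: 0 + 3(128.2) = 384.6
Total out = 1523 lbmol/h; y_E = 384.6 / 1523 = 0.2525.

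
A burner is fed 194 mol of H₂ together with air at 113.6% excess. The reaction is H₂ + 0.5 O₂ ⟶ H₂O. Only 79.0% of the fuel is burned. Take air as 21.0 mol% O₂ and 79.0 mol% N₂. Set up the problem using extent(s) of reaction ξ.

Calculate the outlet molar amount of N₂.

Stoichiometric O₂ = 0.5 × 194 = 97 mol; O₂ fed = 97 × 2.136 = 207.2 mol.
N₂ fed = 207.2 × 79/21 = 779.4 mol.
Fuel reacted = 0.79 × 194 → ξ = 153.3 mol.
Outlet (n = n₀ + ν ξ):
  H₂: 194 − 1(153.3) = 40.74
  O₂: 207.2 − 0.5(153.3) = 130.6
  N₂: 779.4 (inert)
  H₂O: 0 + 1(153.3) = 153.3

779 mol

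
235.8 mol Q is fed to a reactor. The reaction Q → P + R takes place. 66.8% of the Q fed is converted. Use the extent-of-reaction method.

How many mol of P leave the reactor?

Q reacted = 0.668 × 235.8 = 157.5 mol; ν_Q = −1, so ξ = 157.5/1 = 157.5 mol.
Outlet amounts (n = n₀ + ν ξ):
  Q: 235.8 − 1(157.5) = 78.29
  P: 0 + 1(157.5) = 157.5
  R: 0 + 1(157.5) = 157.5

158 mol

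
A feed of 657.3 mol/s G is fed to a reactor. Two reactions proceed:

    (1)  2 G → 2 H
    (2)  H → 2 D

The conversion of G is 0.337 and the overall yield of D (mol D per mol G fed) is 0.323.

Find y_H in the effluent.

0.151

Conversion of G: G consumed = 2ξ₁ = 0.337 × 657.3 → ξ₁ = 110.8 mol/s.
Yield of D: 2ξ₂ / 657.3 = 0.323 → ξ₂ = 106.2 mol/s.
Outlet amounts (n = n₀ + Σ ν·ξ):
  G: 657.3 − 2(110.8) = 435.8
  H: 0 + 2(110.8) − 1(106.2) = 115.4
  D: 0 + 2(106.2) = 212.3
Total out = 763.5 mol/s; y_H = 115.4 / 763.5 = 0.1511.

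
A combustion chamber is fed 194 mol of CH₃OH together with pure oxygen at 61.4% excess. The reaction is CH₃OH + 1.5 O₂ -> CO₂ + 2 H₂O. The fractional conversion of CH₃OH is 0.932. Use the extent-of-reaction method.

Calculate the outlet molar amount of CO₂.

Stoichiometric O₂ = 1.5 × 194 = 291 mol; O₂ fed = 291 × 1.614 = 469.7 mol.
Fuel reacted = 0.932 × 194 → ξ = 180.8 mol.
Outlet (n = n₀ + ν ξ):
  CH₃OH: 194 − 1(180.8) = 13.19
  O₂: 469.7 − 1.5(180.8) = 198.5
  CO₂: 0 + 1(180.8) = 180.8
  H₂O: 0 + 2(180.8) = 361.6

181 mol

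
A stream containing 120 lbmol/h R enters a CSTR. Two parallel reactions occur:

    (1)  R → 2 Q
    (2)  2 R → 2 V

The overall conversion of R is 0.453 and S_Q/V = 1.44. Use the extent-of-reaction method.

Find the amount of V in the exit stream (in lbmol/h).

31.6 lbmol/h

Conversion of R: R consumed = 0.453 × 120 = 54.36 lbmol/h = 1ξ₁ + 2ξ₂.
Selectivity: 2ξ₁ / (2ξ₂) = 1.44 → ξ₁ = 1.44 ξ₂.
Substitute: (1·1.44 + 2) ξ₂ = 54.36 → ξ₂ = 15.8 lbmol/h, ξ₁ = 22.76 lbmol/h.
Outlet amounts (n = n₀ + Σ ν·ξ):
  R: 120 − 1(22.76) − 2(15.8) = 65.64
  Q: 0 + 2(22.76) = 45.51
  V: 0 + 2(15.8) = 31.6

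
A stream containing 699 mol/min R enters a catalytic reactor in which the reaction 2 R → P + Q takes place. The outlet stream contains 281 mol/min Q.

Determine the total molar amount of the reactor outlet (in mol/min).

699 mol/min

For Q: n = n₀ + 1ξ → 281 = 0 + 1ξ, giving ξ = 281 mol/min.
Outlet amounts (n = n₀ + ν ξ):
  R: 699 − 2(281) = 137
  P: 0 + 1(281) = 281
  Q: 0 + 1(281) = 281
Total out = 137 + 281 + 281 = 699 mol/min.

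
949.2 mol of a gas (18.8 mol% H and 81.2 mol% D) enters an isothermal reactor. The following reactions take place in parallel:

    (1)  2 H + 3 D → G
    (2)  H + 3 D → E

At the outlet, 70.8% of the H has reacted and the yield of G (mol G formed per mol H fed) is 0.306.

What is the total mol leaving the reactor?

Yield of G: 1ξ₁ / 178.4 = 0.306 → ξ₁ = 54.61 mol.
Conversion of H: 2ξ₁ + 1ξ₂ = 0.708 × 178.4 = 126.3 → ξ₂ = 17.13 mol.
Outlet amounts (n = n₀ + Σ ν·ξ):
  H: 178.4 − 2(54.61) − 1(17.13) = 52.11
  D: 770.8 − 3(54.61) − 3(17.13) = 555.5
  G: 0 + 1(54.61) = 54.61
  E: 0 + 1(17.13) = 17.13
Total out = 52.11 + 555.5 + 54.61 + 17.13 = 679.4 mol.

679 mol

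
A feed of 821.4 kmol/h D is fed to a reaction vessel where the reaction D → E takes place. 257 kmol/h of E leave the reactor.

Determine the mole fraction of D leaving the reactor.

For E: n = n₀ + 1ξ → 257 = 0 + 1ξ, giving ξ = 257 kmol/h.
Outlet amounts (n = n₀ + ν ξ):
  D: 821.4 − 1(257) = 564.4
  E: 0 + 1(257) = 257
Total out = 821.4 kmol/h; y_D = 564.4 / 821.4 = 0.6871.

0.687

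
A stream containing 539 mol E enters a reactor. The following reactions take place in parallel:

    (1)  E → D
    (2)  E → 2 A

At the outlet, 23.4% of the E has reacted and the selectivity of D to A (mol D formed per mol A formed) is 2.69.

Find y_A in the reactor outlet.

Conversion of E: E consumed = 0.234 × 539 = 126.1 mol = 1ξ₁ + 1ξ₂.
Selectivity: 1ξ₁ / (2ξ₂) = 2.69 → ξ₁ = 5.38 ξ₂.
Substitute: (1·5.38 + 1) ξ₂ = 126.1 → ξ₂ = 19.77 mol, ξ₁ = 106.4 mol.
Outlet amounts (n = n₀ + Σ ν·ξ):
  E: 539 − 1(106.4) − 1(19.77) = 412.9
  D: 0 + 1(106.4) = 106.4
  A: 0 + 2(19.77) = 39.54
Total out = 558.8 mol; y_A = 39.54 / 558.8 = 0.07076.

0.0708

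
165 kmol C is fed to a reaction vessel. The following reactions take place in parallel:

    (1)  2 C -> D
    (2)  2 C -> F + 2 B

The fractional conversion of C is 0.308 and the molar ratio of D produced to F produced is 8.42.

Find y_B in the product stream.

Conversion of C: C consumed = 0.308 × 165 = 50.82 kmol = 2ξ₁ + 2ξ₂.
Selectivity: 1ξ₁ / (1ξ₂) = 8.42 → ξ₁ = 8.42 ξ₂.
Substitute: (2·8.42 + 2) ξ₂ = 50.82 → ξ₂ = 2.697 kmol, ξ₁ = 22.71 kmol.
Outlet amounts (n = n₀ + Σ ν·ξ):
  C: 165 − 2(22.71) − 2(2.697) = 114.2
  D: 0 + 1(22.71) = 22.71
  F: 0 + 1(2.697) = 2.697
  B: 0 + 2(2.697) = 5.395
Total out = 145 kmol; y_B = 5.395 / 145 = 0.03721.

0.0372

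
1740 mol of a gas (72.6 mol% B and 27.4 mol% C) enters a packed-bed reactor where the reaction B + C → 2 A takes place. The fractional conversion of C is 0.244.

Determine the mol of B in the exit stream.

1150 mol

C reacted = 0.244 × 476.8 = 116.3 mol; ν_C = −1, so ξ = 116.3/1 = 116.3 mol.
Outlet amounts (n = n₀ + ν ξ):
  B: 1263 − 1(116.3) = 1147
  C: 476.8 − 1(116.3) = 360.4
  A: 0 + 2(116.3) = 232.7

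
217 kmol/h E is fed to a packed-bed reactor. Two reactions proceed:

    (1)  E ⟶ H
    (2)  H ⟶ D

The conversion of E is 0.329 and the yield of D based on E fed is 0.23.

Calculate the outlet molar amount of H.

21.5 kmol/h

Conversion of E: E consumed = 1ξ₁ = 0.329 × 217 → ξ₁ = 71.39 kmol/h.
Yield of D: 1ξ₂ / 217 = 0.23 → ξ₂ = 49.91 kmol/h.
Outlet amounts (n = n₀ + Σ ν·ξ):
  E: 217 − 1(71.39) = 145.6
  H: 0 + 1(71.39) − 1(49.91) = 21.48
  D: 0 + 1(49.91) = 49.91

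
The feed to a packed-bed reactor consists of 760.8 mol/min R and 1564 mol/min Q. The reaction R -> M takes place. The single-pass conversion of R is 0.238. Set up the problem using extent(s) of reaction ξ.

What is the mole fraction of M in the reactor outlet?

R reacted = 0.238 × 760.8 = 181.1 mol/min; ν_R = −1, so ξ = 181.1/1 = 181.1 mol/min.
Outlet amounts (n = n₀ + ν ξ):
  R: 760.8 − 1(181.1) = 579.7
  M: 0 + 1(181.1) = 181.1
  Q: 1564 (inert)
Total out = 2325 mol/min; y_M = 181.1 / 2325 = 0.07789.

0.0779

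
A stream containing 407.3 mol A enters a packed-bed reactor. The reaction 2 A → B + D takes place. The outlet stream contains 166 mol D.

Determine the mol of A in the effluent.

For D: n = n₀ + 1ξ → 166 = 0 + 1ξ, giving ξ = 166 mol.
Outlet amounts (n = n₀ + ν ξ):
  A: 407.3 − 2(166) = 75.3
  B: 0 + 1(166) = 166
  D: 0 + 1(166) = 166

75.3 mol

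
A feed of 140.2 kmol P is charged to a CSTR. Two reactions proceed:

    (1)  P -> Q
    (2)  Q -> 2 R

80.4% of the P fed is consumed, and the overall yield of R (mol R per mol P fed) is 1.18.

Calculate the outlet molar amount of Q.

Conversion of P: P consumed = 1ξ₁ = 0.804 × 140.2 → ξ₁ = 112.7 kmol.
Yield of R: 2ξ₂ / 140.2 = 1.18 → ξ₂ = 82.72 kmol.
Outlet amounts (n = n₀ + Σ ν·ξ):
  P: 140.2 − 1(112.7) = 27.48
  Q: 0 + 1(112.7) − 1(82.72) = 30
  R: 0 + 2(82.72) = 165.4

30 kmol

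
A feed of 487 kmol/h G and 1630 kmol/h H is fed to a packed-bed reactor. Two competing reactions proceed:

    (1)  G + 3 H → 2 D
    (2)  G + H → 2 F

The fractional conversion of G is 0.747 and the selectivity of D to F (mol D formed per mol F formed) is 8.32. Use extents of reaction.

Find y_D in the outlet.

Conversion of G: G consumed = 0.747 × 487 = 363.8 kmol/h = 1ξ₁ + 1ξ₂.
Selectivity: 2ξ₁ / (2ξ₂) = 8.32 → ξ₁ = 8.32 ξ₂.
Substitute: (1·8.32 + 1) ξ₂ = 363.8 → ξ₂ = 39.03 kmol/h, ξ₁ = 324.8 kmol/h.
Outlet amounts (n = n₀ + Σ ν·ξ):
  G: 487 − 1(324.8) − 1(39.03) = 123.2
  H: 1630 − 3(324.8) − 1(39.03) = 616.7
  D: 0 + 2(324.8) = 649.5
  F: 0 + 2(39.03) = 78.07
Total out = 1467 kmol/h; y_D = 649.5 / 1467 = 0.4426.

0.443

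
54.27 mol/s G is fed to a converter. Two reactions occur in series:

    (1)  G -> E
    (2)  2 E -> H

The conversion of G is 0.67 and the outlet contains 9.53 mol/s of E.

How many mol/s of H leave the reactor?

Conversion of G: G consumed = 1ξ₁ = 0.67 × 54.27 → ξ₁ = 36.36 mol/s.
E balance: n_E = 0 + 1ξ₁ − 2ξ₂ = 9.53 → ξ₂ = (1·36.36 − 9.53)/2 = 13.42 mol/s.
Outlet amounts (n = n₀ + Σ ν·ξ):
  G: 54.27 − 1(36.36) = 17.91
  E: 0 + 1(36.36) − 2(13.42) = 9.53
  H: 0 + 1(13.42) = 13.42

13.4 mol/s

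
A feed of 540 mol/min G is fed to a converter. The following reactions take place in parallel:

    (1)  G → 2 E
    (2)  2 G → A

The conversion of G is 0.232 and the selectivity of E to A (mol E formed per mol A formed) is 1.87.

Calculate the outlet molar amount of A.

Conversion of G: G consumed = 0.232 × 540 = 125.3 mol/min = 1ξ₁ + 2ξ₂.
Selectivity: 2ξ₁ / (1ξ₂) = 1.87 → ξ₁ = 0.935 ξ₂.
Substitute: (1·0.935 + 2) ξ₂ = 125.3 → ξ₂ = 42.68 mol/min, ξ₁ = 39.91 mol/min.
Outlet amounts (n = n₀ + Σ ν·ξ):
  G: 540 − 1(39.91) − 2(42.68) = 414.7
  E: 0 + 2(39.91) = 79.82
  A: 0 + 1(42.68) = 42.68

42.7 mol/min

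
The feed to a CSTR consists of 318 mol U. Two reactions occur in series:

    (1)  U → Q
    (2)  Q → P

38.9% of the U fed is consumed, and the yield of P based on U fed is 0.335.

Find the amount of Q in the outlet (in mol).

17.2 mol

Conversion of U: U consumed = 1ξ₁ = 0.389 × 318 → ξ₁ = 123.7 mol.
Yield of P: 1ξ₂ / 318 = 0.335 → ξ₂ = 106.5 mol.
Outlet amounts (n = n₀ + Σ ν·ξ):
  U: 318 − 1(123.7) = 194.3
  Q: 0 + 1(123.7) − 1(106.5) = 17.17
  P: 0 + 1(106.5) = 106.5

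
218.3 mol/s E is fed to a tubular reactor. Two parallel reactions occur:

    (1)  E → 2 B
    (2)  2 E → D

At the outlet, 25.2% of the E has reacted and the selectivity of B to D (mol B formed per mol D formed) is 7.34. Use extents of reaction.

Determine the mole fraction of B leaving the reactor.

Conversion of E: E consumed = 0.252 × 218.3 = 55.01 mol/s = 1ξ₁ + 2ξ₂.
Selectivity: 2ξ₁ / (1ξ₂) = 7.34 → ξ₁ = 3.67 ξ₂.
Substitute: (1·3.67 + 2) ξ₂ = 55.01 → ξ₂ = 9.702 mol/s, ξ₁ = 35.61 mol/s.
Outlet amounts (n = n₀ + Σ ν·ξ):
  E: 218.3 − 1(35.61) − 2(9.702) = 163.3
  B: 0 + 2(35.61) = 71.21
  D: 0 + 1(9.702) = 9.702
Total out = 244.2 mol/s; y_B = 71.21 / 244.2 = 0.2916.

0.292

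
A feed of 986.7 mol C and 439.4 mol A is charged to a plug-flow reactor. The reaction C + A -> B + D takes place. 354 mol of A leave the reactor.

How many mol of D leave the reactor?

For A: n = n₀ − 1ξ → 354 = 439.4 − 1ξ, giving ξ = 85.4 mol.
Outlet amounts (n = n₀ + ν ξ):
  C: 986.7 − 1(85.4) = 901.3
  A: 439.4 − 1(85.4) = 354
  B: 0 + 1(85.4) = 85.4
  D: 0 + 1(85.4) = 85.4

85.4 mol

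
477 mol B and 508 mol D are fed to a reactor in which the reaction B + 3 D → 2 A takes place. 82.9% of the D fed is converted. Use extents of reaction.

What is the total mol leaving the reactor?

704 mol

D reacted = 0.829 × 508 = 421.1 mol; ν_D = −3, so ξ = 421.1/3 = 140.4 mol.
Outlet amounts (n = n₀ + ν ξ):
  B: 477 − 1(140.4) = 336.6
  D: 508 − 3(140.4) = 86.87
  A: 0 + 2(140.4) = 280.8
Total out = 336.6 + 86.87 + 280.8 = 704.2 mol.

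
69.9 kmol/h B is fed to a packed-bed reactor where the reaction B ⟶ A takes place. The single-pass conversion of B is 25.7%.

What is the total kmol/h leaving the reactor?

69.9 kmol/h

B reacted = 0.257 × 69.9 = 17.96 kmol/h; ν_B = −1, so ξ = 17.96/1 = 17.96 kmol/h.
Outlet amounts (n = n₀ + ν ξ):
  B: 69.9 − 1(17.96) = 51.94
  A: 0 + 1(17.96) = 17.96
Total out = 51.94 + 17.96 = 69.9 kmol/h.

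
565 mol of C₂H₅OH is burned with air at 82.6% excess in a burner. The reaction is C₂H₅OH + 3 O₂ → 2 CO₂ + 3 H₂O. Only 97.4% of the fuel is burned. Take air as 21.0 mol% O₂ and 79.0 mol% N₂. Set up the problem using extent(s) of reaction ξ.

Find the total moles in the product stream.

Stoichiometric O₂ = 3 × 565 = 1695 mol; O₂ fed = 1695 × 1.826 = 3095 mol.
N₂ fed = 3095 × 79/21 = 11640 mol.
Fuel reacted = 0.974 × 565 → ξ = 550.3 mol.
Outlet (n = n₀ + ν ξ):
  C₂H₅OH: 565 − 1(550.3) = 14.69
  O₂: 3095 − 3(550.3) = 1444
  N₂: 11640 (inert)
  CO₂: 0 + 2(550.3) = 1101
  H₂O: 0 + 3(550.3) = 1651
Total out = 14.69 + 1444 + 11640 + 1101 + 1651 = 15850 mol.

15900 mol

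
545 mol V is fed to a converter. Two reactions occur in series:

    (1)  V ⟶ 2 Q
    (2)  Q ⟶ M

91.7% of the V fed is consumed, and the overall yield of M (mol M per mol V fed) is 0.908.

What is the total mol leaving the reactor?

1040 mol

Conversion of V: V consumed = 1ξ₁ = 0.917 × 545 → ξ₁ = 499.8 mol.
Yield of M: 1ξ₂ / 545 = 0.908 → ξ₂ = 494.9 mol.
Outlet amounts (n = n₀ + Σ ν·ξ):
  V: 545 − 1(499.8) = 45.23
  Q: 0 + 2(499.8) − 1(494.9) = 504.7
  M: 0 + 1(494.9) = 494.9
Total out = 45.23 + 504.7 + 494.9 = 1045 mol.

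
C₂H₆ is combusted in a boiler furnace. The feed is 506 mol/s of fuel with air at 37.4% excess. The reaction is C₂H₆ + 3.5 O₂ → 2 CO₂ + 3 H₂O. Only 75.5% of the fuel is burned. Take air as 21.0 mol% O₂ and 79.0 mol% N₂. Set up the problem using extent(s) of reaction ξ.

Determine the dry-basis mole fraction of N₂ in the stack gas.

Stoichiometric O₂ = 3.5 × 506 = 1771 mol/s; O₂ fed = 1771 × 1.374 = 2433 mol/s.
N₂ fed = 2433 × 79/21 = 9154 mol/s.
Fuel reacted = 0.755 × 506 → ξ = 382 mol/s.
Outlet (n = n₀ + ν ξ):
  C₂H₆: 506 − 1(382) = 124
  O₂: 2433 − 3.5(382) = 1096
  N₂: 9154 (inert)
  CO₂: 0 + 2(382) = 764.1
  H₂O: 0 + 3(382) = 1146
Dry total = 11140 mol/s; y_N₂ (dry) = 9154 / 11140 = 0.8219.

0.822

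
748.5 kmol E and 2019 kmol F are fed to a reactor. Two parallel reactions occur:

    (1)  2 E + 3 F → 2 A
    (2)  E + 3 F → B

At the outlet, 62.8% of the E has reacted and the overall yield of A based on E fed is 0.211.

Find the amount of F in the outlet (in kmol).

846 kmol

Yield of A: 2ξ₁ / 748.5 = 0.211 → ξ₁ = 78.97 kmol.
Conversion of E: 2ξ₁ + 1ξ₂ = 0.628 × 748.5 = 470.1 → ξ₂ = 312.1 kmol.
Outlet amounts (n = n₀ + Σ ν·ξ):
  E: 748.5 − 2(78.97) − 1(312.1) = 278.4
  F: 2019 − 3(78.97) − 3(312.1) = 845.7
  A: 0 + 2(78.97) = 157.9
  B: 0 + 1(312.1) = 312.1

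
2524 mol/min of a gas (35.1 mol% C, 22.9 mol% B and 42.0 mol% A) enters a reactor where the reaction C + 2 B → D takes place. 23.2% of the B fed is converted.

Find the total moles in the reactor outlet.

2390 mol/min

B reacted = 0.232 × 578 = 134.1 mol/min; ν_B = −2, so ξ = 134.1/2 = 67.05 mol/min.
Outlet amounts (n = n₀ + ν ξ):
  C: 885.9 − 1(67.05) = 818.9
  B: 578 − 2(67.05) = 443.9
  D: 0 + 1(67.05) = 67.05
  A: 1060 (inert)
Total out = 818.9 + 443.9 + 67.05 + 1060 = 2390 mol/min.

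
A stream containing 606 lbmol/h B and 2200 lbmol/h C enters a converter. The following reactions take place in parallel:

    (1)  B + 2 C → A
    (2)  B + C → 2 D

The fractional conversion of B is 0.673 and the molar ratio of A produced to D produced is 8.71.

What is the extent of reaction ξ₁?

Conversion of B: B consumed = 0.673 × 606 = 407.8 lbmol/h = 1ξ₁ + 1ξ₂.
Selectivity: 1ξ₁ / (2ξ₂) = 8.71 → ξ₁ = 17.42 ξ₂.
Substitute: (1·17.42 + 1) ξ₂ = 407.8 → ξ₂ = 22.14 lbmol/h, ξ₁ = 385.7 lbmol/h.
Outlet amounts (n = n₀ + Σ ν·ξ):
  B: 606 − 1(385.7) − 1(22.14) = 198.2
  C: 2200 − 2(385.7) − 1(22.14) = 1406
  A: 0 + 1(385.7) = 385.7
  D: 0 + 2(22.14) = 44.28

ξ₁ = 386 lbmol/h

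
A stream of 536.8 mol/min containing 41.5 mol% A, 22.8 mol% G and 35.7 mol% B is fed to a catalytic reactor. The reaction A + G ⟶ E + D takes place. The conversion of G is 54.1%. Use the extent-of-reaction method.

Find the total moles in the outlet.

G reacted = 0.541 × 122.4 = 66.21 mol/min; ν_G = −1, so ξ = 66.21/1 = 66.21 mol/min.
Outlet amounts (n = n₀ + ν ξ):
  A: 222.8 − 1(66.21) = 156.6
  G: 122.4 − 1(66.21) = 56.18
  E: 0 + 1(66.21) = 66.21
  D: 0 + 1(66.21) = 66.21
  B: 191.6 (inert)
Total out = 156.6 + 56.18 + 66.21 + 66.21 + 191.6 = 536.8 mol/min.

537 mol/min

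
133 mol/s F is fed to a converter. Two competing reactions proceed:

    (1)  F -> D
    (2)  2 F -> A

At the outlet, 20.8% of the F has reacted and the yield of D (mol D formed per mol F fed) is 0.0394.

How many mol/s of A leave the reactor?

Yield of D: 1ξ₁ / 133 = 0.0394 → ξ₁ = 5.24 mol/s.
Conversion of F: 1ξ₁ + 2ξ₂ = 0.208 × 133 = 27.66 → ξ₂ = 11.21 mol/s.
Outlet amounts (n = n₀ + Σ ν·ξ):
  F: 133 − 1(5.24) − 2(11.21) = 105.3
  D: 0 + 1(5.24) = 5.24
  A: 0 + 1(11.21) = 11.21

11.2 mol/s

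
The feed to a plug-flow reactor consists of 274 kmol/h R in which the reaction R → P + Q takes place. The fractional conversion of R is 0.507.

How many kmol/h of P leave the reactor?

R reacted = 0.507 × 274 = 138.9 kmol/h; ν_R = −1, so ξ = 138.9/1 = 138.9 kmol/h.
Outlet amounts (n = n₀ + ν ξ):
  R: 274 − 1(138.9) = 135.1
  P: 0 + 1(138.9) = 138.9
  Q: 0 + 1(138.9) = 138.9

139 kmol/h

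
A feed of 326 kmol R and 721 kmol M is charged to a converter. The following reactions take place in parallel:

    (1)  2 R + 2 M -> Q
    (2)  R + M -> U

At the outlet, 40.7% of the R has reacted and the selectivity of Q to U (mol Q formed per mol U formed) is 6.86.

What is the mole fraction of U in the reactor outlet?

0.0106

Conversion of R: R consumed = 0.407 × 326 = 132.7 kmol = 2ξ₁ + 1ξ₂.
Selectivity: 1ξ₁ / (1ξ₂) = 6.86 → ξ₁ = 6.86 ξ₂.
Substitute: (2·6.86 + 1) ξ₂ = 132.7 → ξ₂ = 9.014 kmol, ξ₁ = 61.83 kmol.
Outlet amounts (n = n₀ + Σ ν·ξ):
  R: 326 − 2(61.83) − 1(9.014) = 193.3
  M: 721 − 2(61.83) − 1(9.014) = 588.3
  Q: 0 + 1(61.83) = 61.83
  U: 0 + 1(9.014) = 9.014
Total out = 852.5 kmol; y_U = 9.014 / 852.5 = 0.01057.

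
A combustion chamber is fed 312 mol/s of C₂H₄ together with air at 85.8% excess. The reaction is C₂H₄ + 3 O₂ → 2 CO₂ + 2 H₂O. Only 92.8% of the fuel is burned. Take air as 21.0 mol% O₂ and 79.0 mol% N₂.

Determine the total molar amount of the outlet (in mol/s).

8590 mol/s

Stoichiometric O₂ = 3 × 312 = 936 mol/s; O₂ fed = 936 × 1.858 = 1739 mol/s.
N₂ fed = 1739 × 79/21 = 6542 mol/s.
Fuel reacted = 0.928 × 312 → ξ = 289.5 mol/s.
Outlet (n = n₀ + ν ξ):
  C₂H₄: 312 − 1(289.5) = 22.46
  O₂: 1739 − 3(289.5) = 870.5
  N₂: 6542 (inert)
  CO₂: 0 + 2(289.5) = 579.1
  H₂O: 0 + 2(289.5) = 579.1
Total out = 22.46 + 870.5 + 6542 + 579.1 + 579.1 = 8593 mol/s.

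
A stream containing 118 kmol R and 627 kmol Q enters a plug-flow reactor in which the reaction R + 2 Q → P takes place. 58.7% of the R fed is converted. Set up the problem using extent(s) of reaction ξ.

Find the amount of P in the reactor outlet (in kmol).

R reacted = 0.587 × 118 = 69.27 kmol; ν_R = −1, so ξ = 69.27/1 = 69.27 kmol.
Outlet amounts (n = n₀ + ν ξ):
  R: 118 − 1(69.27) = 48.73
  Q: 627 − 2(69.27) = 488.5
  P: 0 + 1(69.27) = 69.27

69.3 kmol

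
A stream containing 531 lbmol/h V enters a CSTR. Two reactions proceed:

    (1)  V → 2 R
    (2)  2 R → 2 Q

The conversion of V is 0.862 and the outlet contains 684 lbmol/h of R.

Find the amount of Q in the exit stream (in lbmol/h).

231 lbmol/h

Conversion of V: V consumed = 1ξ₁ = 0.862 × 531 → ξ₁ = 457.7 lbmol/h.
R balance: n_R = 0 + 2ξ₁ − 2ξ₂ = 684 → ξ₂ = (2·457.7 − 684)/2 = 115.7 lbmol/h.
Outlet amounts (n = n₀ + Σ ν·ξ):
  V: 531 − 1(457.7) = 73.28
  R: 0 + 2(457.7) − 2(115.7) = 684
  Q: 0 + 2(115.7) = 231.4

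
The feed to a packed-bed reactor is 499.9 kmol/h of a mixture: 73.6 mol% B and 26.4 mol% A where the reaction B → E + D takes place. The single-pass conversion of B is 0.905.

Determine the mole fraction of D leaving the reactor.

0.4

B reacted = 0.905 × 367.9 = 333 kmol/h; ν_B = −1, so ξ = 333/1 = 333 kmol/h.
Outlet amounts (n = n₀ + ν ξ):
  B: 367.9 − 1(333) = 34.95
  E: 0 + 1(333) = 333
  D: 0 + 1(333) = 333
  A: 132 (inert)
Total out = 832.9 kmol/h; y_D = 333 / 832.9 = 0.3998.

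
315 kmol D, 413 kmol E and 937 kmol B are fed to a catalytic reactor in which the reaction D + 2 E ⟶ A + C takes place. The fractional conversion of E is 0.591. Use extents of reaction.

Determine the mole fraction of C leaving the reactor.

0.0791

E reacted = 0.591 × 413 = 244.1 kmol; ν_E = −2, so ξ = 244.1/2 = 122 kmol.
Outlet amounts (n = n₀ + ν ξ):
  D: 315 − 1(122) = 193
  E: 413 − 2(122) = 168.9
  A: 0 + 1(122) = 122
  C: 0 + 1(122) = 122
  B: 937 (inert)
Total out = 1543 kmol; y_C = 122 / 1543 = 0.0791.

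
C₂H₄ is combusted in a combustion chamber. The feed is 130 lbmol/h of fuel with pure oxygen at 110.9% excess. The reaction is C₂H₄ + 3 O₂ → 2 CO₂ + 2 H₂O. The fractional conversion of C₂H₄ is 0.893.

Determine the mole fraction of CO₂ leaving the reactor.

Stoichiometric O₂ = 3 × 130 = 390 lbmol/h; O₂ fed = 390 × 2.109 = 822.5 lbmol/h.
Fuel reacted = 0.893 × 130 → ξ = 116.1 lbmol/h.
Outlet (n = n₀ + ν ξ):
  C₂H₄: 130 − 1(116.1) = 13.91
  O₂: 822.5 − 3(116.1) = 474.2
  CO₂: 0 + 2(116.1) = 232.2
  H₂O: 0 + 2(116.1) = 232.2
Total out = 952.5 lbmol/h; y_CO₂ = 232.2 / 952.5 = 0.2438.

0.244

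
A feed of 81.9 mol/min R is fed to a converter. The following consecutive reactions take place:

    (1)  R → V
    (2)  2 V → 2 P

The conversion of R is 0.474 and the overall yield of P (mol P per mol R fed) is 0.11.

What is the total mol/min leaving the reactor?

Conversion of R: R consumed = 1ξ₁ = 0.474 × 81.9 → ξ₁ = 38.82 mol/min.
Yield of P: 2ξ₂ / 81.9 = 0.11 → ξ₂ = 4.505 mol/min.
Outlet amounts (n = n₀ + Σ ν·ξ):
  R: 81.9 − 1(38.82) = 43.08
  V: 0 + 1(38.82) − 2(4.505) = 29.81
  P: 0 + 2(4.505) = 9.009
Total out = 43.08 + 29.81 + 9.009 = 81.9 mol/min.

81.9 mol/min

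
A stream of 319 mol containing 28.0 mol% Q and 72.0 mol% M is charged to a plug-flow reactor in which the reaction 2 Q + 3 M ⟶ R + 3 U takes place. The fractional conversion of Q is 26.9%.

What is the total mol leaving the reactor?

307 mol

Q reacted = 0.269 × 89.32 = 24.03 mol; ν_Q = −2, so ξ = 24.03/2 = 12.01 mol.
Outlet amounts (n = n₀ + ν ξ):
  Q: 89.32 − 2(12.01) = 65.29
  M: 229.7 − 3(12.01) = 193.6
  R: 0 + 1(12.01) = 12.01
  U: 0 + 3(12.01) = 36.04
Total out = 65.29 + 193.6 + 12.01 + 36.04 = 307 mol.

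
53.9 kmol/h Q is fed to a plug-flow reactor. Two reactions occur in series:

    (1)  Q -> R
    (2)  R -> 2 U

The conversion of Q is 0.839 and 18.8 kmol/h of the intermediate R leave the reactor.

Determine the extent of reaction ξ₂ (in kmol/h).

ξ₂ = 26.4 kmol/h

Conversion of Q: Q consumed = 1ξ₁ = 0.839 × 53.9 → ξ₁ = 45.22 kmol/h.
R balance: n_R = 0 + 1ξ₁ − 1ξ₂ = 18.8 → ξ₂ = (1·45.22 − 18.8)/1 = 26.42 kmol/h.
Outlet amounts (n = n₀ + Σ ν·ξ):
  Q: 53.9 − 1(45.22) = 8.678
  R: 0 + 1(45.22) − 1(26.42) = 18.8
  U: 0 + 2(26.42) = 52.84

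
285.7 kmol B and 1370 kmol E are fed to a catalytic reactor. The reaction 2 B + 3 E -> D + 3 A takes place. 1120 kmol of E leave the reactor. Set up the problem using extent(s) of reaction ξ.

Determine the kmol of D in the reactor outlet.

83.3 kmol

For E: n = n₀ − 3ξ → 1120 = 1370 − 3ξ, giving ξ = 83.33 kmol.
Outlet amounts (n = n₀ + ν ξ):
  B: 285.7 − 2(83.33) = 119
  E: 1370 − 3(83.33) = 1120
  D: 0 + 1(83.33) = 83.33
  A: 0 + 3(83.33) = 250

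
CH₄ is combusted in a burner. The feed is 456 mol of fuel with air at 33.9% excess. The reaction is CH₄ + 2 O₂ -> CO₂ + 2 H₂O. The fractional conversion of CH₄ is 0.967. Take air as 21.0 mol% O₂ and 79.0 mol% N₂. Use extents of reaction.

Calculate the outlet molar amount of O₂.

339 mol

Stoichiometric O₂ = 2 × 456 = 912 mol; O₂ fed = 912 × 1.339 = 1221 mol.
N₂ fed = 1221 × 79/21 = 4594 mol.
Fuel reacted = 0.967 × 456 → ξ = 441 mol.
Outlet (n = n₀ + ν ξ):
  CH₄: 456 − 1(441) = 15.05
  O₂: 1221 − 2(441) = 339.3
  N₂: 4594 (inert)
  CO₂: 0 + 1(441) = 441
  H₂O: 0 + 2(441) = 881.9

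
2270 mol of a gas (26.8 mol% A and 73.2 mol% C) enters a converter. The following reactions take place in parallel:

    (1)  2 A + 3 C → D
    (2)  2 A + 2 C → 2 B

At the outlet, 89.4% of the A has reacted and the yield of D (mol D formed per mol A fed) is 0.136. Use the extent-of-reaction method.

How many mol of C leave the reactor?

Yield of D: 1ξ₁ / 608.4 = 0.136 → ξ₁ = 82.74 mol.
Conversion of A: 2ξ₁ + 2ξ₂ = 0.894 × 608.4 = 543.9 → ξ₂ = 189.2 mol.
Outlet amounts (n = n₀ + Σ ν·ξ):
  A: 608.4 − 2(82.74) − 2(189.2) = 64.49
  C: 1662 − 3(82.74) − 2(189.2) = 1035
  D: 0 + 1(82.74) = 82.74
  B: 0 + 2(189.2) = 378.4

1040 mol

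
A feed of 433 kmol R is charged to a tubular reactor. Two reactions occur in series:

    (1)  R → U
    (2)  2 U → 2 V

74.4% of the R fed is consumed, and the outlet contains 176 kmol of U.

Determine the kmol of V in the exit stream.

Conversion of R: R consumed = 1ξ₁ = 0.744 × 433 → ξ₁ = 322.2 kmol.
U balance: n_U = 0 + 1ξ₁ − 2ξ₂ = 176 → ξ₂ = (1·322.2 − 176)/2 = 73.08 kmol.
Outlet amounts (n = n₀ + Σ ν·ξ):
  R: 433 − 1(322.2) = 110.8
  U: 0 + 1(322.2) − 2(73.08) = 176
  V: 0 + 2(73.08) = 146.2

146 kmol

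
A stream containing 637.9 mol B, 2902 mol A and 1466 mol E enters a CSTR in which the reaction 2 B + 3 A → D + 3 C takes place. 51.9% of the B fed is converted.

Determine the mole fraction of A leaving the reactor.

0.497

B reacted = 0.519 × 637.9 = 331.1 mol; ν_B = −2, so ξ = 331.1/2 = 165.5 mol.
Outlet amounts (n = n₀ + ν ξ):
  B: 637.9 − 2(165.5) = 306.8
  A: 2902 − 3(165.5) = 2405
  D: 0 + 1(165.5) = 165.5
  C: 0 + 3(165.5) = 496.6
  E: 1466 (inert)
Total out = 4840 mol; y_A = 2405 / 4840 = 0.4969.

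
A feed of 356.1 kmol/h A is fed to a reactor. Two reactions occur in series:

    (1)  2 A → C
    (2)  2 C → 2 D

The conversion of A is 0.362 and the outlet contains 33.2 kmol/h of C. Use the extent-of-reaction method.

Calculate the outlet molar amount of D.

Conversion of A: A consumed = 2ξ₁ = 0.362 × 356.1 → ξ₁ = 64.45 kmol/h.
C balance: n_C = 0 + 1ξ₁ − 2ξ₂ = 33.2 → ξ₂ = (1·64.45 − 33.2)/2 = 15.63 kmol/h.
Outlet amounts (n = n₀ + Σ ν·ξ):
  A: 356.1 − 2(64.45) = 227.2
  C: 0 + 1(64.45) − 2(15.63) = 33.2
  D: 0 + 2(15.63) = 31.25

31.3 kmol/h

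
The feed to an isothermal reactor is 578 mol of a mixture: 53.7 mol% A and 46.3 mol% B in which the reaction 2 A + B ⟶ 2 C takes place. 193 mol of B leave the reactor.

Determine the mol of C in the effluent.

For B: n = n₀ − 1ξ → 193 = 267.6 − 1ξ, giving ξ = 74.61 mol.
Outlet amounts (n = n₀ + ν ξ):
  A: 310.4 − 2(74.61) = 161.2
  B: 267.6 − 1(74.61) = 193
  C: 0 + 2(74.61) = 149.2

149 mol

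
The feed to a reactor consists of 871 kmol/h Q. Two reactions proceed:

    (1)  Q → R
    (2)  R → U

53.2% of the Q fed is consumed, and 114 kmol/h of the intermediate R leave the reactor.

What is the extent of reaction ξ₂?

Conversion of Q: Q consumed = 1ξ₁ = 0.532 × 871 → ξ₁ = 463.4 kmol/h.
R balance: n_R = 0 + 1ξ₁ − 1ξ₂ = 114 → ξ₂ = (1·463.4 − 114)/1 = 349.4 kmol/h.
Outlet amounts (n = n₀ + Σ ν·ξ):
  Q: 871 − 1(463.4) = 407.6
  R: 0 + 1(463.4) − 1(349.4) = 114
  U: 0 + 1(349.4) = 349.4

ξ₂ = 349 kmol/h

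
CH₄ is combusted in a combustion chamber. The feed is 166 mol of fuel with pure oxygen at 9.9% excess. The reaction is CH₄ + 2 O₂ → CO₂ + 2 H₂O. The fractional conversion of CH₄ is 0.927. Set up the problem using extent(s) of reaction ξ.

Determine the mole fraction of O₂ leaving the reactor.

Stoichiometric O₂ = 2 × 166 = 332 mol; O₂ fed = 332 × 1.099 = 364.9 mol.
Fuel reacted = 0.927 × 166 → ξ = 153.9 mol.
Outlet (n = n₀ + ν ξ):
  CH₄: 166 − 1(153.9) = 12.12
  O₂: 364.9 − 2(153.9) = 57.1
  CO₂: 0 + 1(153.9) = 153.9
  H₂O: 0 + 2(153.9) = 307.8
Total out = 530.9 mol; y_O₂ = 57.1 / 530.9 = 0.1076.

0.108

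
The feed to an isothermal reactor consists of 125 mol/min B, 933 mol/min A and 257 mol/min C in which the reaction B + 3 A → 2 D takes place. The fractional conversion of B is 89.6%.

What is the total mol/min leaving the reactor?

B reacted = 0.896 × 125 = 112 mol/min; ν_B = −1, so ξ = 112/1 = 112 mol/min.
Outlet amounts (n = n₀ + ν ξ):
  B: 125 − 1(112) = 13
  A: 933 − 3(112) = 597
  D: 0 + 2(112) = 224
  C: 257 (inert)
Total out = 13 + 597 + 224 + 257 = 1091 mol/min.

1090 mol/min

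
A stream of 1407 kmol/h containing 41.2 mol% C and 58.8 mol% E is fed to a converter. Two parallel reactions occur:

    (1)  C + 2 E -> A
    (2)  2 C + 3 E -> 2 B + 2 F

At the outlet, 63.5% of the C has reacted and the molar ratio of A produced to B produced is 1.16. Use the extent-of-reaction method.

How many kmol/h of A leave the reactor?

198 kmol/h

Conversion of C: C consumed = 0.635 × 579.7 = 368.1 kmol/h = 1ξ₁ + 2ξ₂.
Selectivity: 1ξ₁ / (2ξ₂) = 1.16 → ξ₁ = 2.32 ξ₂.
Substitute: (1·2.32 + 2) ξ₂ = 368.1 → ξ₂ = 85.21 kmol/h, ξ₁ = 197.7 kmol/h.
Outlet amounts (n = n₀ + Σ ν·ξ):
  C: 579.7 − 1(197.7) − 2(85.21) = 211.6
  E: 827.3 − 2(197.7) − 3(85.21) = 176.3
  A: 0 + 1(197.7) = 197.7
  B: 0 + 2(85.21) = 170.4
  F: 0 + 2(85.21) = 170.4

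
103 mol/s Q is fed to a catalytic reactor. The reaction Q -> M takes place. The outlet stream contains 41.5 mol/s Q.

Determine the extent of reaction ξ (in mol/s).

ξ = 61.5 mol/s

For Q: n = n₀ − 1ξ → 41.5 = 103 − 1ξ, giving ξ = 61.5 mol/s.
Outlet amounts (n = n₀ + ν ξ):
  Q: 103 − 1(61.5) = 41.5
  M: 0 + 1(61.5) = 61.5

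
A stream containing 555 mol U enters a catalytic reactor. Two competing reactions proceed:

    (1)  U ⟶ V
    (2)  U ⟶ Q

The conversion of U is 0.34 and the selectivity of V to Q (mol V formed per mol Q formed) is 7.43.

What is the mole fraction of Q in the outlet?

0.0403

Conversion of U: U consumed = 0.34 × 555 = 188.7 mol = 1ξ₁ + 1ξ₂.
Selectivity: 1ξ₁ / (1ξ₂) = 7.43 → ξ₁ = 7.43 ξ₂.
Substitute: (1·7.43 + 1) ξ₂ = 188.7 → ξ₂ = 22.38 mol, ξ₁ = 166.3 mol.
Outlet amounts (n = n₀ + Σ ν·ξ):
  U: 555 − 1(166.3) − 1(22.38) = 366.3
  V: 0 + 1(166.3) = 166.3
  Q: 0 + 1(22.38) = 22.38
Total out = 555 mol; y_Q = 22.38 / 555 = 0.04033.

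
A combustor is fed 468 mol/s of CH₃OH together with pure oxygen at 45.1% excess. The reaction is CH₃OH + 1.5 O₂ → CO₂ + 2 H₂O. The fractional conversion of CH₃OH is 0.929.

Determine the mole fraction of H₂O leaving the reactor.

0.51

Stoichiometric O₂ = 1.5 × 468 = 702 mol/s; O₂ fed = 702 × 1.451 = 1019 mol/s.
Fuel reacted = 0.929 × 468 → ξ = 434.8 mol/s.
Outlet (n = n₀ + ν ξ):
  CH₃OH: 468 − 1(434.8) = 33.23
  O₂: 1019 − 1.5(434.8) = 366.4
  CO₂: 0 + 1(434.8) = 434.8
  H₂O: 0 + 2(434.8) = 869.5
Total out = 1704 mol/s; y_H₂O = 869.5 / 1704 = 0.5103.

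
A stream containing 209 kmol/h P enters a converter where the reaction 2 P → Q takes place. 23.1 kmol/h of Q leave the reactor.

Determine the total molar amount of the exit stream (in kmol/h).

For Q: n = n₀ + 1ξ → 23.1 = 0 + 1ξ, giving ξ = 23.1 kmol/h.
Outlet amounts (n = n₀ + ν ξ):
  P: 209 − 2(23.1) = 162.8
  Q: 0 + 1(23.1) = 23.1
Total out = 162.8 + 23.1 = 185.9 kmol/h.

186 kmol/h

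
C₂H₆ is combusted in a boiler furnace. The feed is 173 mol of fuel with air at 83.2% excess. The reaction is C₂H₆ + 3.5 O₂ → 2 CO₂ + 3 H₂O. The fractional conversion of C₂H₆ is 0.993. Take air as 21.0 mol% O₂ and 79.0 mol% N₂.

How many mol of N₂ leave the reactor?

Stoichiometric O₂ = 3.5 × 173 = 605.5 mol; O₂ fed = 605.5 × 1.832 = 1109 mol.
N₂ fed = 1109 × 79/21 = 4173 mol.
Fuel reacted = 0.993 × 173 → ξ = 171.8 mol.
Outlet (n = n₀ + ν ξ):
  C₂H₆: 173 − 1(171.8) = 1.211
  O₂: 1109 − 3.5(171.8) = 508
  N₂: 4173 (inert)
  CO₂: 0 + 2(171.8) = 343.6
  H₂O: 0 + 3(171.8) = 515.4

4170 mol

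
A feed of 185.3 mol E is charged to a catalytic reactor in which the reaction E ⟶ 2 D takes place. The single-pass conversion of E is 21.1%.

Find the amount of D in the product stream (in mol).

E reacted = 0.211 × 185.3 = 39.1 mol; ν_E = −1, so ξ = 39.1/1 = 39.1 mol.
Outlet amounts (n = n₀ + ν ξ):
  E: 185.3 − 1(39.1) = 146.2
  D: 0 + 2(39.1) = 78.2

78.2 mol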